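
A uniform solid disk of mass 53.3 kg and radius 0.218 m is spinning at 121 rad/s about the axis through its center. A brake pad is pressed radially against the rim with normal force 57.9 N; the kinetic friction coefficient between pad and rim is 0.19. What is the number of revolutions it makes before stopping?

≈ 615 revolutions

I = ½MR² = (1/2)(53.3)(0.218)² = 1.267 kg·m².
Friction force f = μN = (0.19)(57.9) = 11.00 N at the rim; torque magnitude τ = fR = 2.398 N·m, opposing ω.
|α| = τ/I = 2.398/1.267 = 1.894 rad/s² (deceleration).
ω² = ω₀² − 2|α|θ with ω = 0 ⇒ θ = ω₀²/(2|α|) = 3866 rad = 615.3 rev.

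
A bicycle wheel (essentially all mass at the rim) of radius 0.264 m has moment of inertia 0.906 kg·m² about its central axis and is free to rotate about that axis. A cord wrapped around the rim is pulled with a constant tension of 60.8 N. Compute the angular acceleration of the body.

τ = F R = (60.8)(0.264) = 16.05 N·m.
From τ = Iα: α = 16.05/0.9060 = 17.72 rad/s².

α ≈ 17.7 rad/s²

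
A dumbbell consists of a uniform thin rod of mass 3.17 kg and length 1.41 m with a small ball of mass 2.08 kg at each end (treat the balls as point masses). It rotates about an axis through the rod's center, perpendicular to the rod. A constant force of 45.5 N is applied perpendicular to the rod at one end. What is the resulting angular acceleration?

α ≈ 12.4 rad/s²

I_rod = (1/12)ML² = (1/12)(3.17)(1.41)² = 0.5252 kg·m².
I_balls = 2·m·(L/2)² = 2(2.08)(0.7050)² = 2.068 kg·m².
Total I = 2.593 kg·m².
τ = F·(L/2) = (45.5)(0.705) = 32.08 N·m.
α = τ/I = 32.08/2.593 = 12.37 rad/s².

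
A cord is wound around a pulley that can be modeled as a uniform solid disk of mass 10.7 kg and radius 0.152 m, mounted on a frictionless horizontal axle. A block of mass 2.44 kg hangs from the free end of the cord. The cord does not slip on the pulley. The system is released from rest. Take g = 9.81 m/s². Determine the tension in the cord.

I = ½MR² = (1/2)(10.7)(0.152)² = 0.1236 kg·m².
Block: mg − T = ma. Pulley: TR = Iα. No-slip: a = αR, so T = (I/R²)a = 5.350·a.
Then mg = (m + 5.350)a, so a = (2.44)(9.81)/(2.44 + 5.350) = 3.073 m/s².
T = 5.350·a = 16.44 N.

T ≈ 16.4 N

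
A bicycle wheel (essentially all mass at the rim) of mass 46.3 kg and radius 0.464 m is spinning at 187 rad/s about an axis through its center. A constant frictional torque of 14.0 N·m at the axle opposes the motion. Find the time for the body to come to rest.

t ≈ 133 s

I = MR² = (46.3)(0.464)² = 9.968 kg·m².
The net torque has magnitude 14.0 N·m, opposing ω.
|α| = τ/I = 14.00/9.968 = 1.404 rad/s² (deceleration).
0 = ω₀ − |α|t ⇒ t = ω₀/|α| = 187/1.404 = 133.1 s.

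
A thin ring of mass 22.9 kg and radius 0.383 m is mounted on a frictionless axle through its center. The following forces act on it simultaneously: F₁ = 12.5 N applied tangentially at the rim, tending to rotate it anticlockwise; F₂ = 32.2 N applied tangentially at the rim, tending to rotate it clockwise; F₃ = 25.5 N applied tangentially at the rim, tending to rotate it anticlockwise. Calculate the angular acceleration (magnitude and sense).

α ≈ 0.661 rad/s², anticlockwise

I = MR² = (22.9)(0.383)² = 3.359 kg·m².
Taking anticlockwise as positive: τ₁ = +(12.5)(0.383) = +4.787 N·m; τ₂ = −(32.2)(0.383) = −12.33 N·m; τ₃ = +(25.5)(0.383) = +9.767 N·m.
Net torque τ = 2.221 N·m.
α = τ/I = 2.221/3.359 = 0.6613 rad/s².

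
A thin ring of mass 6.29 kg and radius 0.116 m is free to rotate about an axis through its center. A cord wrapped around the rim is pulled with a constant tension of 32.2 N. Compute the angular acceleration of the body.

α ≈ 44.1 rad/s²

I = MR² = (6.29)(0.116)² = 0.08464 kg·m².
τ = F R = (32.2)(0.116) = 3.735 N·m.
From τ = Iα: α = 3.735/0.08464 = 44.13 rad/s².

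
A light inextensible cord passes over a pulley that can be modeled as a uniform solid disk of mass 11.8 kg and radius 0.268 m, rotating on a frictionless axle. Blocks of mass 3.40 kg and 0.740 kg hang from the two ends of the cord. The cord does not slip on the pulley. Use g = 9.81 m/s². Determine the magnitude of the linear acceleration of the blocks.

I = ½MR² = (1/2)(11.8)(0.268)² = 0.4238 kg·m².
Heavier block: m₁g − T₁ = m₁a. Lighter block: T₂ − m₂g = m₂a.
Pulley: (T₁ − T₂)R = Iα = I(a/R), so T₁ − T₂ = (I/R²)a = (1/2)M_p a = 5.900·a.
Adding the three: (m₁ − m₂)g = (m₁ + m₂ + 5.900)a, so a = (3.40 − 0.740)(9.81)/(3.40 + 0.740 + 5.900) = 2.599 m/s².

a ≈ 2.60 m/s²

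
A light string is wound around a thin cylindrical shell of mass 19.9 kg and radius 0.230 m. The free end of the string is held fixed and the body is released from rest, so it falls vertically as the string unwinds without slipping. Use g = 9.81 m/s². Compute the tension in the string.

Translation: Mg − T = Ma. Rotation about the center: TR = Iα with I = MR².
With a = αR: T = (I/R²)a = M a, so Mg = (1 + 1.000)Ma.
a = g/(1 + 1.000) = 9.81/2.000 = 4.905 m/s².
T = 1.000·M·a = (1.000)(19.9)(4.905) = 97.61 N.

T ≈ 97.6 N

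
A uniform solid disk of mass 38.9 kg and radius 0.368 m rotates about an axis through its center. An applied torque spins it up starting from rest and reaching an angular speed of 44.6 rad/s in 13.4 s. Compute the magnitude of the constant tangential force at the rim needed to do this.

I = ½MR² = (1/2)(38.9)(0.368)² = 2.634 kg·m².
α = Δω/Δt = (44.6 − 0)/13.4 = 3.328 rad/s².
The required torque is τ = Iα = (2.634)(3.328) = 8.767 N·m.
A tangential force at the rim gives τ = FR, so F = τ/R = 8.767/0.368 = 23.82 N.

F ≈ 23.8 N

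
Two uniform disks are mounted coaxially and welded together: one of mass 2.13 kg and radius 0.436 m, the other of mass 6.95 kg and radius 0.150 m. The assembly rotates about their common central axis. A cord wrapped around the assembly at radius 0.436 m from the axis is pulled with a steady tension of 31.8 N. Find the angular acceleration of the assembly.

α ≈ 49.4 rad/s²

I = ½M₁R₁² + ½M₂R₂² = ½(2.13)(0.436)² + ½(6.95)(0.150)² = 0.2806 kg·m².
τ = F r = (31.8)(0.436) = 13.86 N·m.
α = τ/I = 13.86/0.2806 = 49.40 rad/s².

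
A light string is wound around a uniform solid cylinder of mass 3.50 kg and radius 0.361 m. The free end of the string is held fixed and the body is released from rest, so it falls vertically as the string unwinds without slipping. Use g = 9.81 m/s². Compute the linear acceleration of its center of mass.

a ≈ 6.54 m/s²

Translation: Mg − T = Ma. Rotation about the center: TR = Iα with I = ½MR².
With a = αR: T = (I/R²)a = (1/2)M a, so Mg = (1 + 0.5000)Ma.
a = g/(1 + 0.5000) = 9.81/1.500 = 6.540 m/s².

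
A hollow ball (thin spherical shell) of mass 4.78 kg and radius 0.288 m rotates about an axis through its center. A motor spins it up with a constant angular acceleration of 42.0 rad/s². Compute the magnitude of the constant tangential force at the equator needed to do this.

F ≈ 38.5 N

I = (2/3)MR² = (2/3)(4.78)(0.288)² = 0.2643 kg·m².
The required torque is τ = Iα = (0.2643)(42.00) = 11.10 N·m.
A tangential force at the equator gives τ = FR, so F = τ/R = 11.10/0.288 = 38.55 N.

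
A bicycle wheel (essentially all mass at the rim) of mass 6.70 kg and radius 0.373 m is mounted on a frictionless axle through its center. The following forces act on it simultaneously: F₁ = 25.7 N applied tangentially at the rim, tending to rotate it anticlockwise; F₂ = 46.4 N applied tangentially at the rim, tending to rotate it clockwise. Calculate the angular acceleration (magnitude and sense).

α ≈ 8.28 rad/s², clockwise

I = MR² = (6.70)(0.373)² = 0.9322 kg·m².
Taking anticlockwise as positive: τ₁ = +(25.7)(0.373) = +9.586 N·m; τ₂ = −(46.4)(0.373) = −17.31 N·m.
Net torque τ = -7.721 N·m.
α = τ/I = -7.721/0.9322 = -8.283 rad/s².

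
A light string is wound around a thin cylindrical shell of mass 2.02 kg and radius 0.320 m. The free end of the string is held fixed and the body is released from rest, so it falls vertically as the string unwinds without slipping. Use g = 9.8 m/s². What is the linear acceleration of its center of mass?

a ≈ 4.90 m/s²

Translation: Mg − T = Ma. Rotation about the center: TR = Iα with I = MR².
With a = αR: T = (I/R²)a = M a, so Mg = (1 + 1.000)Ma.
a = g/(1 + 1.000) = 9.8/2.000 = 4.900 m/s².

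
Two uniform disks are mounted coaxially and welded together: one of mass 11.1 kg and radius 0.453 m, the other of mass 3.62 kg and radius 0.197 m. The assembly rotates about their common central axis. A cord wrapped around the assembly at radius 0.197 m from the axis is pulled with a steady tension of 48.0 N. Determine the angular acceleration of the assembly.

α ≈ 7.82 rad/s²

I = ½M₁R₁² + ½M₂R₂² = ½(11.1)(0.453)² + ½(3.62)(0.197)² = 1.209 kg·m².
τ = F r = (48.0)(0.197) = 9.456 N·m.
α = τ/I = 9.456/1.209 = 7.820 rad/s².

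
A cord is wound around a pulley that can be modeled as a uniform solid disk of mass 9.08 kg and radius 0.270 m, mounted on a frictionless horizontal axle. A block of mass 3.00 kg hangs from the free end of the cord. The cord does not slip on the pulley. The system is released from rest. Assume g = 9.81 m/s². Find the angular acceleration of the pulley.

α ≈ 14.5 rad/s²

I = ½MR² = (1/2)(9.08)(0.270)² = 0.3310 kg·m².
Block: mg − T = ma. Pulley: TR = Iα. No-slip: a = αR, so T = (I/R²)a = 4.540·a.
Then mg = (m + 4.540)a, so a = (3.00)(9.81)/(3.00 + 4.540) = 3.903 m/s².
α = a/R = 3.903/0.270 = 14.46 rad/s².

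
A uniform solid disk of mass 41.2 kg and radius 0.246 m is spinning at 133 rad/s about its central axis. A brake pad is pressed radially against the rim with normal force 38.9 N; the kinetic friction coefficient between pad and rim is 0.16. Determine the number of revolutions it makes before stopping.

≈ 1150 revolutions

I = ½MR² = (1/2)(41.2)(0.246)² = 1.247 kg·m².
Friction force f = μN = (0.16)(38.9) = 6.224 N at the rim; torque magnitude τ = fR = 1.531 N·m, opposing ω.
|α| = τ/I = 1.531/1.247 = 1.228 rad/s² (deceleration).
ω² = ω₀² − 2|α|θ with ω = 0 ⇒ θ = ω₀²/(2|α|) = 7201 rad = 1146 rev.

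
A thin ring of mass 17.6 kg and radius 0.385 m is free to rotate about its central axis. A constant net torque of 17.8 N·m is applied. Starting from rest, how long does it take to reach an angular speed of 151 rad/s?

t ≈ 22.1 s

I = MR² = (17.6)(0.385)² = 2.609 kg·m².
α = τ/I = 17.8/2.609 = 6.823 rad/s².
ω = αt ⇒ t = ω/α = 151/6.823 = 22.13 s.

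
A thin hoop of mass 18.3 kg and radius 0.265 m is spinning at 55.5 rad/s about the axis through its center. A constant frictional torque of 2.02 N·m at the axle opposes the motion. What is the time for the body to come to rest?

t ≈ 35.3 s

I = MR² = (18.3)(0.265)² = 1.285 kg·m².
The net torque has magnitude 2.02 N·m, opposing ω.
|α| = τ/I = 2.020/1.285 = 1.572 rad/s² (deceleration).
0 = ω₀ − |α|t ⇒ t = ω₀/|α| = 55.5/1.572 = 35.31 s.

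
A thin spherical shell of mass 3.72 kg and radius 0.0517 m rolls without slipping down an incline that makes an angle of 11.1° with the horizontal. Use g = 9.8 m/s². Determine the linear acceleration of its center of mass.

Translation along the incline: Mg sinθ − f = Ma.
Rotation about the center: fR = Iα with I = (2/3)MR². No-slip gives a = αR, so f = (I/R²)a = (2/3)M a.
Substituting: Mg sinθ = (1 + 0.6667)Ma, so a = g sinθ/(1 + 0.6667) = (9.8) sin 11.1° / 1.667 = 1.132 m/s².

a ≈ 1.13 m/s²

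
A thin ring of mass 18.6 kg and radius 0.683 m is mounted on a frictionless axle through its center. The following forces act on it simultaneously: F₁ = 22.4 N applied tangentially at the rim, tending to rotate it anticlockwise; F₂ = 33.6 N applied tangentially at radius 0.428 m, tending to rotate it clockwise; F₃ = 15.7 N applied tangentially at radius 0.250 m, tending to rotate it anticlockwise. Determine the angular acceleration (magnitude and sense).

α ≈ 0.558 rad/s², anticlockwise

I = MR² = (18.6)(0.683)² = 8.677 kg·m².
Taking anticlockwise as positive: τ₁ = +(22.4)(0.683) = +15.30 N·m; τ₂ = −(33.6)(0.428) = −14.38 N·m; τ₃ = +(15.7)(0.250) = +3.925 N·m.
Net torque τ = 4.843 N·m.
α = τ/I = 4.843/8.677 = 0.5582 rad/s².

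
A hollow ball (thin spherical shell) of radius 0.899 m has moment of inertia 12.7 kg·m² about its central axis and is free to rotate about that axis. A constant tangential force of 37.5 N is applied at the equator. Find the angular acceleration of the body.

α ≈ 2.65 rad/s²

τ = F R = (37.5)(0.899) = 33.71 N·m.
From τ = Iα: α = 33.71/12.70 = 2.655 rad/s².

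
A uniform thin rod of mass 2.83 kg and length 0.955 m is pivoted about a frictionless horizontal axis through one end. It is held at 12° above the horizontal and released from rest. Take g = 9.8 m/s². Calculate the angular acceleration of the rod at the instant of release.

α ≈ 15.1 rad/s²

About the pivot, I = (1/3)ML² = (1/3)(2.83)(0.955)² = 0.8603 kg·m².
The weight acts at the center, a distance L/2 = 0.4775 m from the pivot; τ = Mg(L/2) cos 12° = 12.95 N·m.
α = τ/I = 12.95/0.8603 = 15.06 rad/s².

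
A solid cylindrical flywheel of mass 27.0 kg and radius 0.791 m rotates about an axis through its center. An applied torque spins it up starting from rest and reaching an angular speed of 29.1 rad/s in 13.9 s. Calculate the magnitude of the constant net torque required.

I = ½MR² = (1/2)(27.0)(0.791)² = 8.447 kg·m².
α = Δω/Δt = (29.1 − 0)/13.9 = 2.094 rad/s².
τ = Iα = (8.447)(2.094) = 17.68 N·m.

τ ≈ 17.7 N·m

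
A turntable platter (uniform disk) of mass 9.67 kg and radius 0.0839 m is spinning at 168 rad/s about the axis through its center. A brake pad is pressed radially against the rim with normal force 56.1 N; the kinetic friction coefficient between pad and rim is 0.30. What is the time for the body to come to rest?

t ≈ 4.05 s

I = ½MR² = (1/2)(9.67)(0.0839)² = 0.03403 kg·m².
Friction force f = μN = (0.30)(56.1) = 16.83 N at the rim; torque magnitude τ = fR = 1.412 N·m, opposing ω.
|α| = τ/I = 1.412/0.03403 = 41.49 rad/s² (deceleration).
0 = ω₀ − |α|t ⇒ t = ω₀/|α| = 168/41.49 = 4.049 s.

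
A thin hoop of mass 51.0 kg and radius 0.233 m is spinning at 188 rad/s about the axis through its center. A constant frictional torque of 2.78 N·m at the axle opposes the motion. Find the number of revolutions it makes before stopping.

≈ 2800 revolutions

I = MR² = (51.0)(0.233)² = 2.769 kg·m².
The net torque has magnitude 2.78 N·m, opposing ω.
|α| = τ/I = 2.780/2.769 = 1.004 rad/s² (deceleration).
ω² = ω₀² − 2|α|θ with ω = 0 ⇒ θ = ω₀²/(2|α|) = 17600 rad = 2801 rev.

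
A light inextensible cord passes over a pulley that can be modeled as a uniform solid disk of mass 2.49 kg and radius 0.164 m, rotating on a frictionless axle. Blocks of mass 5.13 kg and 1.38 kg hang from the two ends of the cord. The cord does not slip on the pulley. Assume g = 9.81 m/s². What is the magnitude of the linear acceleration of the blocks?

a ≈ 4.74 m/s²

I = ½MR² = (1/2)(2.49)(0.164)² = 0.03349 kg·m².
Heavier block: m₁g − T₁ = m₁a. Lighter block: T₂ − m₂g = m₂a.
Pulley: (T₁ − T₂)R = Iα = I(a/R), so T₁ − T₂ = (I/R²)a = (1/2)M_p a = 1.245·a.
Adding the three: (m₁ − m₂)g = (m₁ + m₂ + 1.245)a, so a = (5.13 − 1.38)(9.81)/(5.13 + 1.38 + 1.245) = 4.744 m/s².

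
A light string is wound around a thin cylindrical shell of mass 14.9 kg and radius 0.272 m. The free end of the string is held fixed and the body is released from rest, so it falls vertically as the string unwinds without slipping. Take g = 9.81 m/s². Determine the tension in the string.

Translation: Mg − T = Ma. Rotation about the center: TR = Iα with I = MR².
With a = αR: T = (I/R²)a = M a, so Mg = (1 + 1.000)Ma.
a = g/(1 + 1.000) = 9.81/2.000 = 4.905 m/s².
T = 1.000·M·a = (1.000)(14.9)(4.905) = 73.08 N.

T ≈ 73.1 N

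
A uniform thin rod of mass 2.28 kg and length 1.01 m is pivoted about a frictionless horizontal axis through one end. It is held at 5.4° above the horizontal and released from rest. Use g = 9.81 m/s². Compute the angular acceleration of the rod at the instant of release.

About the pivot, I = (1/3)ML² = (1/3)(2.28)(1.01)² = 0.7753 kg·m².
The weight acts at the center, a distance L/2 = 0.5050 m from the pivot; τ = Mg(L/2) cos 5.4° = 11.25 N·m.
α = τ/I = 11.25/0.7753 = 14.50 rad/s².

α ≈ 14.5 rad/s²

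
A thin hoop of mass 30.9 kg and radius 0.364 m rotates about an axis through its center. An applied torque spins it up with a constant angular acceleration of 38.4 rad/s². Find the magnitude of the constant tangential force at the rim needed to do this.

I = MR² = (30.9)(0.364)² = 4.094 kg·m².
The required torque is τ = Iα = (4.094)(38.40) = 157.2 N·m.
A tangential force at the rim gives τ = FR, so F = τ/R = 157.2/0.364 = 431.9 N.

F ≈ 432 N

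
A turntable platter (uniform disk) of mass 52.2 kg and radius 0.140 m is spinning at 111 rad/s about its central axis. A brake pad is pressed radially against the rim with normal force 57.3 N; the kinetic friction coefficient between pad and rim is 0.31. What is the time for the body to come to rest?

t ≈ 22.8 s

I = ½MR² = (1/2)(52.2)(0.140)² = 0.5116 kg·m².
Friction force f = μN = (0.31)(57.3) = 17.76 N at the rim; torque magnitude τ = fR = 2.487 N·m, opposing ω.
|α| = τ/I = 2.487/0.5116 = 4.861 rad/s² (deceleration).
0 = ω₀ − |α|t ⇒ t = ω₀/|α| = 111/4.861 = 22.83 s.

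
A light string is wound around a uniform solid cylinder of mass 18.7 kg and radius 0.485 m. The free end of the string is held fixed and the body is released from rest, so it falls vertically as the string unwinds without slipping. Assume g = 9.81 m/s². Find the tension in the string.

Translation: Mg − T = Ma. Rotation about the center: TR = Iα with I = ½MR².
With a = αR: T = (I/R²)a = (1/2)M a, so Mg = (1 + 0.5000)Ma.
a = g/(1 + 0.5000) = 9.81/1.500 = 6.540 m/s².
T = 0.5000·M·a = (0.5000)(18.7)(6.540) = 61.15 N.

T ≈ 61.1 N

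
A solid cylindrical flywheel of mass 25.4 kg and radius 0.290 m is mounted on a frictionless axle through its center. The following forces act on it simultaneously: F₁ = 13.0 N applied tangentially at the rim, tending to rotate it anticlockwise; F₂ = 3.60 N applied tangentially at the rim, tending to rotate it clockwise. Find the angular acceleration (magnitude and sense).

α ≈ 2.55 rad/s², anticlockwise

I = ½MR² = (1/2)(25.4)(0.290)² = 1.068 kg·m².
Taking anticlockwise as positive: τ₁ = +(13.0)(0.290) = +3.770 N·m; τ₂ = −(3.60)(0.290) = −1.044 N·m.
Net torque τ = 2.726 N·m.
α = τ/I = 2.726/1.068 = 2.552 rad/s².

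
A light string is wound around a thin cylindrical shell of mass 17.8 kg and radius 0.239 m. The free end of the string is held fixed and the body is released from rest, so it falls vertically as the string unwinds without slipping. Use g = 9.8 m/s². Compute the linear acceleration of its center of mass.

a ≈ 4.90 m/s²

Translation: Mg − T = Ma. Rotation about the center: TR = Iα with I = MR².
With a = αR: T = (I/R²)a = M a, so Mg = (1 + 1.000)Ma.
a = g/(1 + 1.000) = 9.8/2.000 = 4.900 m/s².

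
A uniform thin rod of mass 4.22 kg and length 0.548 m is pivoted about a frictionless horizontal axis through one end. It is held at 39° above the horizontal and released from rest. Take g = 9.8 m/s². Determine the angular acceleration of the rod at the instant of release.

About the pivot, I = (1/3)ML² = (1/3)(4.22)(0.548)² = 0.4224 kg·m².
The weight acts at the center, a distance L/2 = 0.2740 m from the pivot; τ = Mg(L/2) cos 39° = 8.806 N·m.
α = τ/I = 8.806/0.4224 = 20.85 rad/s².
(Equivalently α = (3g/(2L)) cos 39° = 20.85 rad/s².)

α ≈ 20.8 rad/s²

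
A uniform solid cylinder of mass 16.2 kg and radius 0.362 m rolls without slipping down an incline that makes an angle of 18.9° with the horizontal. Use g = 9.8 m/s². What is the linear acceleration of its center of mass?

a ≈ 2.12 m/s²

Translation along the incline: Mg sinθ − f = Ma.
Rotation about the center: fR = Iα with I = ½MR². No-slip gives a = αR, so f = (I/R²)a = (1/2)M a.
Substituting: Mg sinθ = (1 + 0.5000)Ma, so a = g sinθ/(1 + 0.5000) = (9.8) sin 18.9° / 1.500 = 2.116 m/s².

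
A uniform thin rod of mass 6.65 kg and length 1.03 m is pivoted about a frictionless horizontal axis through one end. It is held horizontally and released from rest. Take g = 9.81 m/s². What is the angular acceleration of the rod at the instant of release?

About the pivot, I = (1/3)ML² = (1/3)(6.65)(1.03)² = 2.352 kg·m².
The weight acts at the center, a distance L/2 = 0.5150 m from the pivot; τ = Mg(L/2) = 33.60 N·m.
α = τ/I = 33.60/2.352 = 14.29 rad/s².
(Equivalently α = (3g/(2L)) = 14.29 rad/s².)

α ≈ 14.3 rad/s²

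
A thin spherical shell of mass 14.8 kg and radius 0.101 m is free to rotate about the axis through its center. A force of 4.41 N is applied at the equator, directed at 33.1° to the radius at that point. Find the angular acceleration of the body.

I = (2/3)MR² = (2/3)(14.8)(0.101)² = 0.1006 kg·m².
Only the tangential component produces torque: τ = F R sinθ = (4.41)(0.101) sin 33.1° = 0.2432 N·m.
Newton's second law for rotation, τ = Iα, gives α = τ/I = 0.2432/0.1006 = 2.417 rad/s².

α ≈ 2.42 rad/s²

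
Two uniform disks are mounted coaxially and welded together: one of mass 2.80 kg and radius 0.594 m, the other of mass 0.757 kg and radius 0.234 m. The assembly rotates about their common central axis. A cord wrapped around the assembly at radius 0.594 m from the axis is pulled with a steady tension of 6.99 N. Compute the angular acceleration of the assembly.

I = ½M₁R₁² + ½M₂R₂² = ½(2.80)(0.594)² + ½(0.757)(0.234)² = 0.5147 kg·m².
τ = F r = (6.99)(0.594) = 4.152 N·m.
α = τ/I = 4.152/0.5147 = 8.067 rad/s².

α ≈ 8.07 rad/s²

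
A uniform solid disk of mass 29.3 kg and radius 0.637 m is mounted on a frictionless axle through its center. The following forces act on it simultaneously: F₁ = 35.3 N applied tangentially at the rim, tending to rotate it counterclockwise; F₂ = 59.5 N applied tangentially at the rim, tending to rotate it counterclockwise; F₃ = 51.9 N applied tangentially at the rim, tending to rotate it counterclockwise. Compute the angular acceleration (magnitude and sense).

α ≈ 15.7 rad/s², counterclockwise

I = ½MR² = (1/2)(29.3)(0.637)² = 5.945 kg·m².
Taking counterclockwise as positive: τ₁ = +(35.3)(0.637) = +22.49 N·m; τ₂ = +(59.5)(0.637) = +37.90 N·m; τ₃ = +(51.9)(0.637) = +33.06 N·m.
Net torque τ = 93.45 N·m.
α = τ/I = 93.45/5.945 = 15.72 rad/s².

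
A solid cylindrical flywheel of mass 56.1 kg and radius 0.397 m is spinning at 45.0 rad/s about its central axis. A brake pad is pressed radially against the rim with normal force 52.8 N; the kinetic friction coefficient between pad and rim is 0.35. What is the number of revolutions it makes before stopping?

I = ½MR² = (1/2)(56.1)(0.397)² = 4.421 kg·m².
Friction force f = μN = (0.35)(52.8) = 18.48 N at the rim; torque magnitude τ = fR = 7.337 N·m, opposing ω.
|α| = τ/I = 7.337/4.421 = 1.660 rad/s² (deceleration).
ω² = ω₀² − 2|α|θ with ω = 0 ⇒ θ = ω₀²/(2|α|) = 610.1 rad = 97.10 rev.

≈ 97.1 revolutions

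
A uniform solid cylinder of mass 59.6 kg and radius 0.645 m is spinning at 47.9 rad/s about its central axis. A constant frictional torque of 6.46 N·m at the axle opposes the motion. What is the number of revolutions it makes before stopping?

I = ½MR² = (1/2)(59.6)(0.645)² = 12.40 kg·m².
The net torque has magnitude 6.46 N·m, opposing ω.
|α| = τ/I = 6.460/12.40 = 0.5211 rad/s² (deceleration).
ω² = ω₀² − 2|α|θ with ω = 0 ⇒ θ = ω₀²/(2|α|) = 2202 rad = 350.4 rev.

≈ 350 revolutions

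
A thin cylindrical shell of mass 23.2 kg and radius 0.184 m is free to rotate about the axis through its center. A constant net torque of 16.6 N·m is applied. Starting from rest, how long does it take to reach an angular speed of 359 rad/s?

t ≈ 17.0 s

I = MR² = (23.2)(0.184)² = 0.7855 kg·m².
α = τ/I = 16.6/0.7855 = 21.13 rad/s².
ω = αt ⇒ t = ω/α = 359/21.13 = 16.99 s.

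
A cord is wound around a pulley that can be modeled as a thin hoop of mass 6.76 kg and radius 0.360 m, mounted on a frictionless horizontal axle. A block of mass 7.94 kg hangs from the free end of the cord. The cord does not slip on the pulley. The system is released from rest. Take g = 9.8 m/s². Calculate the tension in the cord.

T ≈ 35.8 N

I = MR² = (6.76)(0.360)² = 0.8761 kg·m².
Block: mg − T = ma. Pulley: TR = Iα. No-slip: a = αR, so T = (I/R²)a = 6.760·a.
Then mg = (m + 6.760)a, so a = (7.94)(9.8)/(7.94 + 6.760) = 5.293 m/s².
T = 6.760·a = 35.78 N.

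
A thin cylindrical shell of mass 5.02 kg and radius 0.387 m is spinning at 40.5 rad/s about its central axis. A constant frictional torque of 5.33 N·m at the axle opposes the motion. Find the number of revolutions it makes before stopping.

I = MR² = (5.02)(0.387)² = 0.7518 kg·m².
The net torque has magnitude 5.33 N·m, opposing ω.
|α| = τ/I = 5.330/0.7518 = 7.089 rad/s² (deceleration).
ω² = ω₀² − 2|α|θ with ω = 0 ⇒ θ = ω₀²/(2|α|) = 115.7 rad = 18.41 rev.

≈ 18.4 revolutions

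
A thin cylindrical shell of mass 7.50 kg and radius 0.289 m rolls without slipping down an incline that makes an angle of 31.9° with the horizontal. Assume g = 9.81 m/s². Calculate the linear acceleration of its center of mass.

a ≈ 2.59 m/s²

Translation along the incline: Mg sinθ − f = Ma.
Rotation about the center: fR = Iα with I = MR². No-slip gives a = αR, so f = (I/R²)a = M a.
Substituting: Mg sinθ = (1 + 1.000)Ma, so a = g sinθ/(1 + 1.000) = (9.81) sin 31.9° / 2.000 = 2.592 m/s².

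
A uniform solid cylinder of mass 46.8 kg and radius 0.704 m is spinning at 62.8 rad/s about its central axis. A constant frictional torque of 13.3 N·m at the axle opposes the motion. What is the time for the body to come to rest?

I = ½MR² = (1/2)(46.8)(0.704)² = 11.60 kg·m².
The net torque has magnitude 13.3 N·m, opposing ω.
|α| = τ/I = 13.30/11.60 = 1.147 rad/s² (deceleration).
0 = ω₀ − |α|t ⇒ t = ω₀/|α| = 62.8/1.147 = 54.76 s.

t ≈ 54.8 s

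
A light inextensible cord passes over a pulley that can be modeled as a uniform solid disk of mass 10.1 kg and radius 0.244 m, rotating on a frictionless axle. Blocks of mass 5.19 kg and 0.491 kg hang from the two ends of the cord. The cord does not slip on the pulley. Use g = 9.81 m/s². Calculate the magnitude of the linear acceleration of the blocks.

I = ½MR² = (1/2)(10.1)(0.244)² = 0.3007 kg·m².
Heavier block: m₁g − T₁ = m₁a. Lighter block: T₂ − m₂g = m₂a.
Pulley: (T₁ − T₂)R = Iα = I(a/R), so T₁ − T₂ = (I/R²)a = (1/2)M_p a = 5.050·a.
Adding the three: (m₁ − m₂)g = (m₁ + m₂ + 5.050)a, so a = (5.19 − 0.491)(9.81)/(5.19 + 0.491 + 5.050) = 4.296 m/s².

a ≈ 4.30 m/s²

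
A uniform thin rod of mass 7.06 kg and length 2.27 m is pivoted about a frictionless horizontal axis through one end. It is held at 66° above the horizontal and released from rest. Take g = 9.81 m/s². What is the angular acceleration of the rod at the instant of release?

About the pivot, I = (1/3)ML² = (1/3)(7.06)(2.27)² = 12.13 kg·m².
The weight acts at the center, a distance L/2 = 1.135 m from the pivot; τ = Mg(L/2) cos 66° = 31.97 N·m.
α = τ/I = 31.97/12.13 = 2.637 rad/s².

α ≈ 2.64 rad/s²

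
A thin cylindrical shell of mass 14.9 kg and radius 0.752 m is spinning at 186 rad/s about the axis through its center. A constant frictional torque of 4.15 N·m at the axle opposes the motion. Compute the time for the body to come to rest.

t ≈ 378 s

I = MR² = (14.9)(0.752)² = 8.426 kg·m².
The net torque has magnitude 4.15 N·m, opposing ω.
|α| = τ/I = 4.150/8.426 = 0.4925 rad/s² (deceleration).
0 = ω₀ − |α|t ⇒ t = ω₀/|α| = 186/0.4925 = 377.6 s.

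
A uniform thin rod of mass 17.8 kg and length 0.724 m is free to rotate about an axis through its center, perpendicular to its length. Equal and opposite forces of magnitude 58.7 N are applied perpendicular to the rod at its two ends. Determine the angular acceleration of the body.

I = (1/12)ML² = (1/12)(17.8)(0.724)² = 0.7775 kg·m².
The couple gives τ = F·(L/2) + F·(L/2) = F L = (58.7)(0.724) = 42.50 N·m.
From τ = Iα: α = 42.50/0.7775 = 54.66 rad/s².

α ≈ 54.7 rad/s²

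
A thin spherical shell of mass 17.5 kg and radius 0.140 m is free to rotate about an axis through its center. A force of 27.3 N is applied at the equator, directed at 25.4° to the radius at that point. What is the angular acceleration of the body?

I = (2/3)MR² = (2/3)(17.5)(0.140)² = 0.2287 kg·m².
Only the tangential component produces torque: τ = F R sinθ = (27.3)(0.140) sin 25.4° = 1.639 N·m.
From τ = Iα: α = 1.639/0.2287 = 7.169 rad/s².

α ≈ 7.17 rad/s²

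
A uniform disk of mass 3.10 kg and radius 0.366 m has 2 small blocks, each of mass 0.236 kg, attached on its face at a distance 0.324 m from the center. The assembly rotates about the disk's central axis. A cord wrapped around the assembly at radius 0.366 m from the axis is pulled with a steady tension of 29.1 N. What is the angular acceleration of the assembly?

α ≈ 41.4 rad/s²

I_disk = ½MR² = ½(3.10)(0.366)² = 0.2076 kg·m².
I_blocks = 2·m·r² = 2(0.236)(0.324)² = 0.04955 kg·m².
Total I = 0.2572 kg·m².
τ = F r = (29.1)(0.366) = 10.65 N·m.
α = τ/I = 10.65/0.2572 = 41.41 rad/s².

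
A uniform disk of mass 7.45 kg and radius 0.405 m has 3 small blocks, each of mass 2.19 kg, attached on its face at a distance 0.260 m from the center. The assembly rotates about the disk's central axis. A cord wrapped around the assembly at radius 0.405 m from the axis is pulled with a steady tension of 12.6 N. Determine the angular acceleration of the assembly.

α ≈ 4.84 rad/s²

I_disk = ½MR² = ½(7.45)(0.405)² = 0.6110 kg·m².
I_blocks = 3·m·r² = 3(2.19)(0.260)² = 0.4441 kg·m².
Total I = 1.055 kg·m².
τ = F r = (12.6)(0.405) = 5.103 N·m.
α = τ/I = 5.103/1.055 = 4.836 rad/s².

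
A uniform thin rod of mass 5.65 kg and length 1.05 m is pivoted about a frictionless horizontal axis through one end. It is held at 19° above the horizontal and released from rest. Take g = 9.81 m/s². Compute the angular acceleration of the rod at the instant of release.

About the pivot, I = (1/3)ML² = (1/3)(5.65)(1.05)² = 2.076 kg·m².
The weight acts at the center, a distance L/2 = 0.5250 m from the pivot; τ = Mg(L/2) cos 19° = 27.51 N·m.
α = τ/I = 27.51/2.076 = 13.25 rad/s².

α ≈ 13.3 rad/s²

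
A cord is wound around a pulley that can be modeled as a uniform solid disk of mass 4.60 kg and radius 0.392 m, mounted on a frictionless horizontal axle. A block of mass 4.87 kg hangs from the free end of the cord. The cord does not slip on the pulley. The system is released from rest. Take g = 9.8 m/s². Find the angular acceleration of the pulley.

α ≈ 17.0 rad/s²

I = ½MR² = (1/2)(4.60)(0.392)² = 0.3534 kg·m².
Block: mg − T = ma. Pulley: TR = Iα. No-slip: a = αR, so T = (I/R²)a = 2.300·a.
Then mg = (m + 2.300)a, so a = (4.87)(9.8)/(4.87 + 2.300) = 6.656 m/s².
α = a/R = 6.656/0.392 = 16.98 rad/s².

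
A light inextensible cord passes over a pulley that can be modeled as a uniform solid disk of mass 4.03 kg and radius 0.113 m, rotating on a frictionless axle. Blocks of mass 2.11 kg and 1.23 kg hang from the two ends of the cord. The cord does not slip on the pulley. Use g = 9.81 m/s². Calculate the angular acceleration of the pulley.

α ≈ 14.3 rad/s²

I = ½MR² = (1/2)(4.03)(0.113)² = 0.02573 kg·m².
Heavier block: m₁g − T₁ = m₁a. Lighter block: T₂ − m₂g = m₂a.
Pulley: (T₁ − T₂)R = Iα = I(a/R), so T₁ − T₂ = (I/R²)a = (1/2)M_p a = 2.015·a.
Adding the three: (m₁ − m₂)g = (m₁ + m₂ + 2.015)a, so a = (2.11 − 1.23)(9.81)/(2.11 + 1.23 + 2.015) = 1.612 m/s².
α = a/R = 1.612/0.113 = 14.27 rad/s².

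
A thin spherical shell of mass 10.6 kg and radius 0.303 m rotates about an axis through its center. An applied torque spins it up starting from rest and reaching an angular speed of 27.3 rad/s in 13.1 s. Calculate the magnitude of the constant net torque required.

τ ≈ 1.35 N·m

I = (2/3)MR² = (2/3)(10.6)(0.303)² = 0.6488 kg·m².
α = Δω/Δt = (27.3 − 0)/13.1 = 2.084 rad/s².
τ = Iα = (0.6488)(2.084) = 1.352 N·m.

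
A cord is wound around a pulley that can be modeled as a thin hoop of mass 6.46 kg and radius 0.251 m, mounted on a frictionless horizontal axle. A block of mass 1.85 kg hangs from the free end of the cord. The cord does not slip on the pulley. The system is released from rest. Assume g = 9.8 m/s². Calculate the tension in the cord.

T ≈ 14.1 N

I = MR² = (6.46)(0.251)² = 0.4070 kg·m².
Block: mg − T = ma. Pulley: TR = Iα. No-slip: a = αR, so T = (I/R²)a = 6.460·a.
Then mg = (m + 6.460)a, so a = (1.85)(9.8)/(1.85 + 6.460) = 2.182 m/s².
T = 6.460·a = 14.09 N.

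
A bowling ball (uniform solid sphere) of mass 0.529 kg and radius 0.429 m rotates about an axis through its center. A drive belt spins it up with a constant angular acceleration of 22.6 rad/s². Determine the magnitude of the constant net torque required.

τ ≈ 0.880 N·m

I = (2/5)MR² = (2/5)(0.529)(0.429)² = 0.03894 kg·m².
τ = Iα = (0.03894)(22.60) = 0.8801 N·m.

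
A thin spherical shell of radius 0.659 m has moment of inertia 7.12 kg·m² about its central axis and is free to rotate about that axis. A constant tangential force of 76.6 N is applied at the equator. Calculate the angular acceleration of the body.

α ≈ 7.09 rad/s²

τ = F R = (76.6)(0.659) = 50.48 N·m.
Newton's second law for rotation, τ = Iα, gives α = τ/I = 50.48/7.120 = 7.090 rad/s².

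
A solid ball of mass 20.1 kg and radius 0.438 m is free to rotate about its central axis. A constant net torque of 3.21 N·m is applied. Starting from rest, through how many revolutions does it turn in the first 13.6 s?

I = (2/5)MR² = (2/5)(20.1)(0.438)² = 1.542 kg·m².
α = τ/I = 3.21/1.542 = 2.081 rad/s².
θ = ½αt² = ½(2.081)(13.6)² = 192.5 rad.
Revolutions = θ/(2π) = 30.63.

≈ 30.6 revolutions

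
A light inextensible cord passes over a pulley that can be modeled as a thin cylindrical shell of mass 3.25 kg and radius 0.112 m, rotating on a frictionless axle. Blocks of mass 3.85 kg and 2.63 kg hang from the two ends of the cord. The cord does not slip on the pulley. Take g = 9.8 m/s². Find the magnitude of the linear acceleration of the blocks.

a ≈ 1.23 m/s²

I = MR² = (3.25)(0.112)² = 0.04077 kg·m².
Heavier block: m₁g − T₁ = m₁a. Lighter block: T₂ − m₂g = m₂a.
Pulley: (T₁ − T₂)R = Iα = I(a/R), so T₁ − T₂ = (I/R²)a = 1·M_p a = 3.250·a.
Adding the three: (m₁ − m₂)g = (m₁ + m₂ + 3.250)a, so a = (3.85 − 2.63)(9.8)/(3.85 + 2.63 + 3.250) = 1.229 m/s².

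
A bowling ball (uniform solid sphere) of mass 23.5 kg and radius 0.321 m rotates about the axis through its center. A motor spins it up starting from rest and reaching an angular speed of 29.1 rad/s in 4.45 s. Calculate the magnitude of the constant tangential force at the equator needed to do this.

I = (2/5)MR² = (2/5)(23.5)(0.321)² = 0.9686 kg·m².
α = Δω/Δt = (29.1 − 0)/4.45 = 6.539 rad/s².
The required torque is τ = Iα = (0.9686)(6.539) = 6.334 N·m.
A tangential force at the equator gives τ = FR, so F = τ/R = 6.334/0.321 = 19.73 N.

F ≈ 19.7 N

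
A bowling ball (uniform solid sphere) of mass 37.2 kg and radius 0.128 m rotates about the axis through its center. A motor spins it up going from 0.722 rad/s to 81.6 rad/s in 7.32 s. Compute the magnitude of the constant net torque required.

τ ≈ 2.69 N·m

I = (2/5)MR² = (2/5)(37.2)(0.128)² = 0.2438 kg·m².
α = Δω/Δt = (81.6 − 0.722)/7.32 = 11.05 rad/s².
τ = Iα = (0.2438)(11.05) = 2.694 N·m.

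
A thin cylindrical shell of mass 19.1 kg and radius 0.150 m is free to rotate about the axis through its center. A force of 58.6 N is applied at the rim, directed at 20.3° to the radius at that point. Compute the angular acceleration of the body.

α ≈ 7.10 rad/s²

I = MR² = (19.1)(0.150)² = 0.4298 kg·m².
Only the tangential component produces torque: τ = F R sinθ = (58.6)(0.150) sin 20.3° = 3.050 N·m.
From τ = Iα: α = 3.050/0.4298 = 7.096 rad/s².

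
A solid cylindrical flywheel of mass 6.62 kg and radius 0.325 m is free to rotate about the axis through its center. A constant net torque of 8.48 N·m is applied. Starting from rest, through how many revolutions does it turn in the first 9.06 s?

≈ 158 revolutions

I = ½MR² = (1/2)(6.62)(0.325)² = 0.3496 kg·m².
α = τ/I = 8.48/0.3496 = 24.25 rad/s².
θ = ½αt² = ½(24.25)(9.06)² = 995.5 rad.
Revolutions = θ/(2π) = 158.4.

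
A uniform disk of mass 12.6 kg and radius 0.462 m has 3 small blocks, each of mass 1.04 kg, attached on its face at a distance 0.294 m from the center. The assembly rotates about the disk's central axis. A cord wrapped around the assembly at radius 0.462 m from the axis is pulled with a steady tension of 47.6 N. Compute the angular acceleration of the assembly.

α ≈ 13.6 rad/s²

I_disk = ½MR² = ½(12.6)(0.462)² = 1.345 kg·m².
I_blocks = 3·m·r² = 3(1.04)(0.294)² = 0.2697 kg·m².
Total I = 1.614 kg·m².
τ = F r = (47.6)(0.462) = 21.99 N·m.
α = τ/I = 21.99/1.614 = 13.62 rad/s².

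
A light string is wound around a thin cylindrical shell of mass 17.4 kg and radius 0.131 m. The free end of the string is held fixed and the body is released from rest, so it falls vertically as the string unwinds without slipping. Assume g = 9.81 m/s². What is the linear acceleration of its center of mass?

a ≈ 4.91 m/s²

Translation: Mg − T = Ma. Rotation about the center: TR = Iα with I = MR².
With a = αR: T = (I/R²)a = M a, so Mg = (1 + 1.000)Ma.
a = g/(1 + 1.000) = 9.81/2.000 = 4.905 m/s².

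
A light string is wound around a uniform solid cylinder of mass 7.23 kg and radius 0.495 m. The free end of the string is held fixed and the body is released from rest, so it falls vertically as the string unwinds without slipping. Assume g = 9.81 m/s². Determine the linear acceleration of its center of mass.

Translation: Mg − T = Ma. Rotation about the center: TR = Iα with I = ½MR².
With a = αR: T = (I/R²)a = (1/2)M a, so Mg = (1 + 0.5000)Ma.
a = g/(1 + 0.5000) = 9.81/1.500 = 6.540 m/s².

a ≈ 6.54 m/s²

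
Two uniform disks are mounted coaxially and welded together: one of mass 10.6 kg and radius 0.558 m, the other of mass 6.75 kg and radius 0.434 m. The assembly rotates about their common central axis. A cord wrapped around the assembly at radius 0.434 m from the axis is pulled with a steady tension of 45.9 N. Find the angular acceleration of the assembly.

I = ½M₁R₁² + ½M₂R₂² = ½(10.6)(0.558)² + ½(6.75)(0.434)² = 2.286 kg·m².
τ = F r = (45.9)(0.434) = 19.92 N·m.
α = τ/I = 19.92/2.286 = 8.714 rad/s².

α ≈ 8.71 rad/s²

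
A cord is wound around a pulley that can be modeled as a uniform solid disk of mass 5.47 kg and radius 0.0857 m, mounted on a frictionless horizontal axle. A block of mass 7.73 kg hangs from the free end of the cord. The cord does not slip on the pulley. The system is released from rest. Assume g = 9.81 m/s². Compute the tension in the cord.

T ≈ 19.8 N

I = ½MR² = (1/2)(5.47)(0.0857)² = 0.02009 kg·m².
Block: mg − T = ma. Pulley: TR = Iα. No-slip: a = αR, so T = (I/R²)a = 2.735·a.
Then mg = (m + 2.735)a, so a = (7.73)(9.81)/(7.73 + 2.735) = 7.246 m/s².
T = 2.735·a = 19.82 N.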